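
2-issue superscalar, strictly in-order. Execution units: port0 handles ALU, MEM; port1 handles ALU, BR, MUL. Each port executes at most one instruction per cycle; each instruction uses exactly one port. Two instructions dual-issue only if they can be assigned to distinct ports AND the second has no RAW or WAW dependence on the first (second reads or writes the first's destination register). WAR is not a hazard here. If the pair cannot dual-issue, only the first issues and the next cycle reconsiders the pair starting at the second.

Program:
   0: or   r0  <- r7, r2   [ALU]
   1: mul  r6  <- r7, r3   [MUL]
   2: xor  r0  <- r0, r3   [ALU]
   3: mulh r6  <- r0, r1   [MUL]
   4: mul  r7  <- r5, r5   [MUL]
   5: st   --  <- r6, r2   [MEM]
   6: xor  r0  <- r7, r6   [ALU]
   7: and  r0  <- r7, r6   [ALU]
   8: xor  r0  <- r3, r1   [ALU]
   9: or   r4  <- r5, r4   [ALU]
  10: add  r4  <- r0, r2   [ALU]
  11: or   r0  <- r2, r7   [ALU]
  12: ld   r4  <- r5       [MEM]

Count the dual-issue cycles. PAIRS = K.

PAIRS = 4

[0] i0&i1  or.ALU/mul.MUL  -- 2-wide
[1] i2  xor.ALU  -- RAW r0
[2] i3  mulh.MUL  -- no-port MUL/MUL
[3] i4&i5  mul.MUL/st.MEM  -- 2-wide
[4] i6  xor.ALU  -- WAW r0
[5] i7  and.ALU  -- WAW r0
[6] i8&i9  xor.ALU/or.ALU  -- 2-wide
[7] i10&i11  add.ALU/or.ALU  -- 2-wide
[8] i12  ld.MEM  -- tail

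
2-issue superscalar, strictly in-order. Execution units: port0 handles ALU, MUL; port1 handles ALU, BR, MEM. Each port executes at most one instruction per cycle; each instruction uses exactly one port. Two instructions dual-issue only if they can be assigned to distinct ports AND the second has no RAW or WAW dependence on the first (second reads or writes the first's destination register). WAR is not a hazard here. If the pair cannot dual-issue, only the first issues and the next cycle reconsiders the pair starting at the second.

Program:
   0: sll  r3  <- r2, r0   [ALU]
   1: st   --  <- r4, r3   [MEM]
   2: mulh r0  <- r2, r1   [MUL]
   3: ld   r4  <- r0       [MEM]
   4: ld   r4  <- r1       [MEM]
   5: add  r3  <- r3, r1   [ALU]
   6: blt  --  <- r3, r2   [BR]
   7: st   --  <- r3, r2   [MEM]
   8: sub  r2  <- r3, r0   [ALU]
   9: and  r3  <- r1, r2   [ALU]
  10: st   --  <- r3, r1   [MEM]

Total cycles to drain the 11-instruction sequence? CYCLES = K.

CYCLES = 8

  cy0 -> i0 (sll.ALU) RAW r3
  cy1 -> i1/i2 (st.MEM/mulh.MUL) 2-wide
  cy2 -> i3 (ld.MEM) no-port MEM/MEM
  cy3 -> i4/i5 (ld.MEM/add.ALU) 2-wide
  cy4 -> i6 (blt.BR) no-port BR/MEM
  cy5 -> i7/i8 (st.MEM/sub.ALU) 2-wide
  cy6 -> i9 (and.ALU) RAW r3
  cy7 -> i10 (st.MEM) tail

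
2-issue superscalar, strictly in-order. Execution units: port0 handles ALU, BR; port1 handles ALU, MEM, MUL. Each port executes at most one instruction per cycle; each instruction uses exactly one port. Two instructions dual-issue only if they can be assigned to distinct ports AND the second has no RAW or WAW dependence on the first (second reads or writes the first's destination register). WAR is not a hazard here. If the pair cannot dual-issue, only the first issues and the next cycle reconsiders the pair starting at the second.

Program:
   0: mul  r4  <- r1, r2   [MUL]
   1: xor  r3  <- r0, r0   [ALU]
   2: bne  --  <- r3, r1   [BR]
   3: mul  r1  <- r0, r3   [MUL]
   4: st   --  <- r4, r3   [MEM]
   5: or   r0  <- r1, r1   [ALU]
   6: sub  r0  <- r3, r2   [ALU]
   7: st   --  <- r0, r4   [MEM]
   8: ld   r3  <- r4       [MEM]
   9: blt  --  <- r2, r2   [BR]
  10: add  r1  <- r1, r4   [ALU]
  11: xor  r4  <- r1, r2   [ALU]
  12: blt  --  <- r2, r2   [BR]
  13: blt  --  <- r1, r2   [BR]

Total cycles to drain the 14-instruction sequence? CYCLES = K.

[0] i0&i1  mul.MUL xor.ALU  -- pair
[1] i2&i3  bne.BR mul.MUL  -- pair
[2] i4&i5  st.MEM or.ALU  -- pair
[3] i6  sub.ALU  -- RAW r0
[4] i7  st.MEM  -- no-port MEM/MEM
[5] i8&i9  ld.MEM blt.BR  -- pair
[6] i10  add.ALU  -- RAW r1
[7] i11&i12  xor.ALU blt.BR  -- pair
[8] i13  blt.BR  -- tail

CYCLES = 9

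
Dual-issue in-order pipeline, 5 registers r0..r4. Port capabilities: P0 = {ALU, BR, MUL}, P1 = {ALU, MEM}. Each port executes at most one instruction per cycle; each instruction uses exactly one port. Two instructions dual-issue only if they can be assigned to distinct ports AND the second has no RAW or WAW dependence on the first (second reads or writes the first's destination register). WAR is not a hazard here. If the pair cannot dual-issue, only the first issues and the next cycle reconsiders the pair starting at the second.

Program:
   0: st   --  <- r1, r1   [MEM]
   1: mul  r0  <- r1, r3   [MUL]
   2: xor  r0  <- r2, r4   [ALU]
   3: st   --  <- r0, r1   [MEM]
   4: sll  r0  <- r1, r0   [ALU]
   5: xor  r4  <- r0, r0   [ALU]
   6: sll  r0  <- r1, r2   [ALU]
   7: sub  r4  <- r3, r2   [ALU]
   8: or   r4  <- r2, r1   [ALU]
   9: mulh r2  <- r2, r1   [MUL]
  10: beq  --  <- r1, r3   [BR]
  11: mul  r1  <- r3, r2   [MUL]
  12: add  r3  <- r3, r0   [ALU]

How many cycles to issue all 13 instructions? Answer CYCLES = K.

CYCLES = 8

[0] i0+i1  st/mul  -- pair
[1] i2  xor  -- RAW r0
[2] i3+i4  st/sll  -- pair
[3] i5+i6  xor/sll  -- pair
[4] i7  sub  -- WAW r4
[5] i8+i9  or/mulh  -- pair
[6] i10  beq  -- no-port BR/MUL
[7] i11+i12  mul/add  -- pair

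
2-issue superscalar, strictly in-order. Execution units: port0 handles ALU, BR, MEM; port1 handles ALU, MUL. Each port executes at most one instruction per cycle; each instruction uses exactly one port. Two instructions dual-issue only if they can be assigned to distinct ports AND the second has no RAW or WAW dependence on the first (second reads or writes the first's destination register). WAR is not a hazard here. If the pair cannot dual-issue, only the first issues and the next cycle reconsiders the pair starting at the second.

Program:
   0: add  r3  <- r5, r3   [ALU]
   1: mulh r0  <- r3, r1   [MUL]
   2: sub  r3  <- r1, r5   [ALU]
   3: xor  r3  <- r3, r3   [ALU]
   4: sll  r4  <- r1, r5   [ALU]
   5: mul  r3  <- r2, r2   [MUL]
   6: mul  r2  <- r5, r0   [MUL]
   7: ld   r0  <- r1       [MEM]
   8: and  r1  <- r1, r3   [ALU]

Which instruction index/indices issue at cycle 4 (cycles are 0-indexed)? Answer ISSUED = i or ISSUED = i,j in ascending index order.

ISSUED = 6,7

0. add @i0  | RAW r3
1. mulh sub @i1,i2  | 2-wide
2. xor sll @i3,i4  | 2-wide
3. mul @i5  | no-port MUL/MUL
4. mul ld @i6,i7  | 2-wide
5. and @i8  | tail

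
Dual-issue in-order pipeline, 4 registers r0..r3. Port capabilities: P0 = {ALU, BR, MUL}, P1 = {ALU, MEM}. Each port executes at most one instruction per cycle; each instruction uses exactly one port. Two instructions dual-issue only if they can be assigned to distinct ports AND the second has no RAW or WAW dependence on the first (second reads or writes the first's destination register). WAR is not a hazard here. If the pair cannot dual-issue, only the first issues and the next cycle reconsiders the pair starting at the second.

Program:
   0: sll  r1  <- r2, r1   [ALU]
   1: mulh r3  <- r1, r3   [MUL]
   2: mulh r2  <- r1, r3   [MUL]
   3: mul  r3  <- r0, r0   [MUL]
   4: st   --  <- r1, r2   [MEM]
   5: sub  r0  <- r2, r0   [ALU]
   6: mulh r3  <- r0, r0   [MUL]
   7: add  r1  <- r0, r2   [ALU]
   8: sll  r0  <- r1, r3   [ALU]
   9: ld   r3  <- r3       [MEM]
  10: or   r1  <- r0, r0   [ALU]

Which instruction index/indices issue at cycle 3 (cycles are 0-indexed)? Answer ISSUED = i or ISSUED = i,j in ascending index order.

ISSUED = 3,4

  cy0 -> i0 (sll) RAW r1
  cy1 -> i1 (mulh) no-port MUL/MUL
  cy2 -> i2 (mulh) no-port MUL/MUL
  cy3 -> i3+i4 (mul st) 2-wide
  cy4 -> i5 (sub) RAW r0
  cy5 -> i6+i7 (mulh add) 2-wide
  cy6 -> i8+i9 (sll ld) 2-wide
  cy7 -> i10 (or) tail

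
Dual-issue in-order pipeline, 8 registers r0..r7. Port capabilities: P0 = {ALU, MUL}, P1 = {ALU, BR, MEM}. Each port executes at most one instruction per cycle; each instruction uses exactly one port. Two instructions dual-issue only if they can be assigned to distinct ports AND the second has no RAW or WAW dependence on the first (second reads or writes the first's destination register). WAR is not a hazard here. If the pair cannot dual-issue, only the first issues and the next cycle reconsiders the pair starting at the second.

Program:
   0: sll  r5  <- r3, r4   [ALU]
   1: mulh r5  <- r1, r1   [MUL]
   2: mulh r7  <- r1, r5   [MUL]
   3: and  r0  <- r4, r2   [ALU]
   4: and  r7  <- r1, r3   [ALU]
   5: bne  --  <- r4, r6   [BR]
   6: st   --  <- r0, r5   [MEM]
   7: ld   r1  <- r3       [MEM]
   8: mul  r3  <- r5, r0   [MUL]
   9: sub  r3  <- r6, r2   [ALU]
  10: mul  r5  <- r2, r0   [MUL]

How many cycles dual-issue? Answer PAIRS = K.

PAIRS = 4

  cy0 -> i0 (sll) WAW r5
  cy1 -> i1 (mulh) no-port MUL/MUL
  cy2 -> i2/i3 (mulh+and) 2-wide
  cy3 -> i4/i5 (and+bne) 2-wide
  cy4 -> i6 (st) no-port MEM/MEM
  cy5 -> i7/i8 (ld+mul) 2-wide
  cy6 -> i9/i10 (sub+mul) 2-wide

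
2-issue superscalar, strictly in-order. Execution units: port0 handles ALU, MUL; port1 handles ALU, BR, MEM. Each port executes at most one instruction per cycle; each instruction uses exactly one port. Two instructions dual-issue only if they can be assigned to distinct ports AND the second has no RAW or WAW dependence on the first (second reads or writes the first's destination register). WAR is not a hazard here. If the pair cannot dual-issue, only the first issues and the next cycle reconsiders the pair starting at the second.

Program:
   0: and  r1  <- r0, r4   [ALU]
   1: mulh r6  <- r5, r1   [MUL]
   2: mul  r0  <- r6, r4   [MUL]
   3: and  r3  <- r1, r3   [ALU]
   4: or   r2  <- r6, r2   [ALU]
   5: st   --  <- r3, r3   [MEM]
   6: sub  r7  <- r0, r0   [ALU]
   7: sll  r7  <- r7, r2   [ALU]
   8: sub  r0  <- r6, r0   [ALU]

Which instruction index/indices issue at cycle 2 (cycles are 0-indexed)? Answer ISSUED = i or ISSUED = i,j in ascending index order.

ISSUED = 2,3

[0] i0  and.ALU  -- RAW r1
[1] i1  mulh.MUL  -- no-port MUL/MUL
[2] i2/i3  mul.MUL and.ALU  -- 2-wide
[3] i4/i5  or.ALU st.MEM  -- 2-wide
[4] i6  sub.ALU  -- RAW+WAW r7
[5] i7/i8  sll.ALU sub.ALU  -- 2-wide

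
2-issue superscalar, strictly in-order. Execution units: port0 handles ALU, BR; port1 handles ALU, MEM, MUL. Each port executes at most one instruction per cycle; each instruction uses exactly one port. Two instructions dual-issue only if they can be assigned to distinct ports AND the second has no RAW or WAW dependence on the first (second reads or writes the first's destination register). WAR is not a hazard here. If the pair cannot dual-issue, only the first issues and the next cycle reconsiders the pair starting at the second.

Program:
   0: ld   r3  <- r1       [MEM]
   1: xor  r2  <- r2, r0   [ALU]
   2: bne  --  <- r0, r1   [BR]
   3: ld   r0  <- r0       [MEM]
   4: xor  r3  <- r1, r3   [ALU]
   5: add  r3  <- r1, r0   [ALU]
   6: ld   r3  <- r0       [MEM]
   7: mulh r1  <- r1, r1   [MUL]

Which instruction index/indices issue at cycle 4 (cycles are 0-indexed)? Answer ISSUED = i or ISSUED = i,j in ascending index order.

t=0 i0&i1:ld xor ; dual
t=1 i2&i3:bne ld ; dual
t=2 i4:xor ; WAW r3
t=3 i5:add ; WAW r3
t=4 i6:ld ; no-port MEM/MUL
t=5 i7:mulh ; tail

ISSUED = 6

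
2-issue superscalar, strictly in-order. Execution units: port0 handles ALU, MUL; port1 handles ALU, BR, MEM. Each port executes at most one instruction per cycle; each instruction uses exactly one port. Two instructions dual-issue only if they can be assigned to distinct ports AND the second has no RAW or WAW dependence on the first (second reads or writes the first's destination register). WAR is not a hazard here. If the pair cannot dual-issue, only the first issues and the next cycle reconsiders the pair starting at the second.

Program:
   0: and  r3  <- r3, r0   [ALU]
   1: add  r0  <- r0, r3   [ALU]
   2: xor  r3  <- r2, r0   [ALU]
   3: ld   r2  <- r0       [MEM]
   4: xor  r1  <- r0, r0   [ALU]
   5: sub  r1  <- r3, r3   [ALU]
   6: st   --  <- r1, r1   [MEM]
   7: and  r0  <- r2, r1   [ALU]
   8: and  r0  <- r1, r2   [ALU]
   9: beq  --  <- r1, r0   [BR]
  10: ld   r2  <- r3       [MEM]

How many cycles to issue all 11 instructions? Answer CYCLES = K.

  cy0 -> i0 (and.ALU) RAW r3
  cy1 -> i1 (add.ALU) RAW r0
  cy2 -> i2+i3 (xor.ALU;ld.MEM) dual
  cy3 -> i4 (xor.ALU) WAW r1
  cy4 -> i5 (sub.ALU) RAW r1
  cy5 -> i6+i7 (st.MEM;and.ALU) dual
  cy6 -> i8 (and.ALU) RAW r0
  cy7 -> i9 (beq.BR) no-port BR/MEM
  cy8 -> i10 (ld.MEM) tail

CYCLES = 9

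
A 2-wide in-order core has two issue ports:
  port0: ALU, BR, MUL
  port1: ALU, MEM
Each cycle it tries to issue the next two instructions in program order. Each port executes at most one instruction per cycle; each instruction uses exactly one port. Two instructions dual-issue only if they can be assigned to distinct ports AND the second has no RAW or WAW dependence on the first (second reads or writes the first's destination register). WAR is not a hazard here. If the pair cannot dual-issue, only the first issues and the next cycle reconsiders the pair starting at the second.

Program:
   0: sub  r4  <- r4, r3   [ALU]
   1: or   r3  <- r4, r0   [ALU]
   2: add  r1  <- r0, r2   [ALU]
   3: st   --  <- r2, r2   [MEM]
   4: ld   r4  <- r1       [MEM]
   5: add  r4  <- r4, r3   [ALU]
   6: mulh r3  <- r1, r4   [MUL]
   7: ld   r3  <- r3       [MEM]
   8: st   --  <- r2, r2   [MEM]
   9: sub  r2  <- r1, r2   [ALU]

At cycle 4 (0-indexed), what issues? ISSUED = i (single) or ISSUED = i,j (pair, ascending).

ISSUED = 5

0. sub.ALU @i0  | RAW r4
1. or.ALU+add.ALU @i1+i2  | dual
2. st.MEM @i3  | no-port MEM/MEM
3. ld.MEM @i4  | RAW+WAW r4
4. add.ALU @i5  | RAW r4
5. mulh.MUL @i6  | RAW+WAW r3
6. ld.MEM @i7  | no-port MEM/MEM
7. st.MEM+sub.ALU @i8+i9  | dual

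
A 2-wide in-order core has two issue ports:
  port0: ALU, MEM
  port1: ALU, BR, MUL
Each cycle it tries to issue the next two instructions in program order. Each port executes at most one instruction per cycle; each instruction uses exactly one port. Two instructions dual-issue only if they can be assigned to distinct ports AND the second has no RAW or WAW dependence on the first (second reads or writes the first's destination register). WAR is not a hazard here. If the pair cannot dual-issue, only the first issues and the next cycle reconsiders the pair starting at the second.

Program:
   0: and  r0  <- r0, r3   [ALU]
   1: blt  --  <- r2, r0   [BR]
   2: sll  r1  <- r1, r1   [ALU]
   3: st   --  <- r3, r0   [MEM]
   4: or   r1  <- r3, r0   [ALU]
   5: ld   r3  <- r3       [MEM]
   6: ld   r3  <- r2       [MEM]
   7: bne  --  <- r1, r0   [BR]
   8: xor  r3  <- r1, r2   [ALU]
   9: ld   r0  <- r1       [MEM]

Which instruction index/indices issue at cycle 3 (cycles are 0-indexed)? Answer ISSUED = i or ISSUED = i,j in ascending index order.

ISSUED = 5

  cy0 -> i0 (and.ALU) RAW r0
  cy1 -> i1/i2 (blt.BR;sll.ALU) dual
  cy2 -> i3/i4 (st.MEM;or.ALU) dual
  cy3 -> i5 (ld.MEM) no-port MEM/MEM
  cy4 -> i6/i7 (ld.MEM;bne.BR) dual
  cy5 -> i8/i9 (xor.ALU;ld.MEM) dual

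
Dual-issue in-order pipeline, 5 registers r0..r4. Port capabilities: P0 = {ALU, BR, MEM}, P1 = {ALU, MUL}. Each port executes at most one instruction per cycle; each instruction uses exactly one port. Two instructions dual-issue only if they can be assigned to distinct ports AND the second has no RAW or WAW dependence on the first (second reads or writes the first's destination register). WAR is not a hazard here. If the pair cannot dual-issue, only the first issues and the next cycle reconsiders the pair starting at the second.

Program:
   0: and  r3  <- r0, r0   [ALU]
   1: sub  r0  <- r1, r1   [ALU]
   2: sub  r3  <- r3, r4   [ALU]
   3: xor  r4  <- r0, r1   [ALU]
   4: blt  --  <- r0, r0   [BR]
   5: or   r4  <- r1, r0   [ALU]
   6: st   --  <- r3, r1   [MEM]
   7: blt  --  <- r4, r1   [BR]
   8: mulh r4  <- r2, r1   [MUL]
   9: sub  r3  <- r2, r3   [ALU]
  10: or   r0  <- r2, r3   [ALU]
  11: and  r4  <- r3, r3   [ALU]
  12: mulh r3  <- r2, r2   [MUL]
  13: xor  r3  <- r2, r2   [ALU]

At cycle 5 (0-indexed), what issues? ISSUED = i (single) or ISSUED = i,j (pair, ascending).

c0: i0&i1 and.ALU/sub.ALU  pair
c1: i2&i3 sub.ALU/xor.ALU  pair
c2: i4&i5 blt.BR/or.ALU  pair
c3: i6 st.MEM  no-port MEM/BR
c4: i7&i8 blt.BR/mulh.MUL  pair
c5: i9 sub.ALU  RAW r3
c6: i10&i11 or.ALU/and.ALU  pair
c7: i12 mulh.MUL  WAW r3
c8: i13 xor.ALU  tail

ISSUED = 9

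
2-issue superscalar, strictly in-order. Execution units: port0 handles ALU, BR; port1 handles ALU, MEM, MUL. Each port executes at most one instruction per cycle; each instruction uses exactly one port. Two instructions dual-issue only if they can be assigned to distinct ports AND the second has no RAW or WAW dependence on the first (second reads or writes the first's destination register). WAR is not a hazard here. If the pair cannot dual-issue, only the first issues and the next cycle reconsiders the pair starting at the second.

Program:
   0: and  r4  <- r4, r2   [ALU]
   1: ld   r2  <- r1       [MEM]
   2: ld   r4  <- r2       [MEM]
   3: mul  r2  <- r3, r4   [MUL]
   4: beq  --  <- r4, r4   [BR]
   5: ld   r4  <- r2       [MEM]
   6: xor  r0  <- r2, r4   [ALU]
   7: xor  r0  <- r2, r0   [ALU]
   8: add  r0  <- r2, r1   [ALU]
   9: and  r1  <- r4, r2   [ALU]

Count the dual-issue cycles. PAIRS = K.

PAIRS = 3

0. and.ALU+ld.MEM @i0/i1  | dual
1. ld.MEM @i2  | no-port MEM/MUL
2. mul.MUL+beq.BR @i3/i4  | dual
3. ld.MEM @i5  | RAW r4
4. xor.ALU @i6  | RAW+WAW r0
5. xor.ALU @i7  | WAW r0
6. add.ALU+and.ALU @i8/i9  | dual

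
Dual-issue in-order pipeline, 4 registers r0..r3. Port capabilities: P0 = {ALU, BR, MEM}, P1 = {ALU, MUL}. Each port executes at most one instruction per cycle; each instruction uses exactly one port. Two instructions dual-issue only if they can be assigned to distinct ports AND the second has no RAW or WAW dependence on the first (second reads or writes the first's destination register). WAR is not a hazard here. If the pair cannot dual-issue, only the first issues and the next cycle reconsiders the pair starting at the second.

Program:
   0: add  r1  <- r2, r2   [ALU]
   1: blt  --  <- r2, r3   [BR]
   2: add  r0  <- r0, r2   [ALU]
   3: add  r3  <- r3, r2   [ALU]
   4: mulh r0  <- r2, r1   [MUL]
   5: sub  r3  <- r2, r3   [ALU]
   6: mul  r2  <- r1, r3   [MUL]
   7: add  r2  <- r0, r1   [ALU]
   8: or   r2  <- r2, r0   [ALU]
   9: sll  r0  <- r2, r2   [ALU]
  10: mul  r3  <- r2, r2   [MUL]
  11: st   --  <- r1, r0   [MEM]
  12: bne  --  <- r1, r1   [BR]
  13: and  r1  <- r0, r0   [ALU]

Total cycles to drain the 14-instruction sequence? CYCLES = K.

CYCLES = 9

#0 head=0: add.ALU/blt.BR i0,i1 dual
#1 head=2: add.ALU/add.ALU i2,i3 dual
#2 head=4: mulh.MUL/sub.ALU i4,i5 dual
#3 head=6: mul.MUL i6 WAW r2
#4 head=7: add.ALU i7 RAW+WAW r2
#5 head=8: or.ALU i8 RAW r2
#6 head=9: sll.ALU/mul.MUL i9,i10 dual
#7 head=11: st.MEM i11 no-port MEM/BR
#8 head=12: bne.BR/and.ALU i12,i13 dual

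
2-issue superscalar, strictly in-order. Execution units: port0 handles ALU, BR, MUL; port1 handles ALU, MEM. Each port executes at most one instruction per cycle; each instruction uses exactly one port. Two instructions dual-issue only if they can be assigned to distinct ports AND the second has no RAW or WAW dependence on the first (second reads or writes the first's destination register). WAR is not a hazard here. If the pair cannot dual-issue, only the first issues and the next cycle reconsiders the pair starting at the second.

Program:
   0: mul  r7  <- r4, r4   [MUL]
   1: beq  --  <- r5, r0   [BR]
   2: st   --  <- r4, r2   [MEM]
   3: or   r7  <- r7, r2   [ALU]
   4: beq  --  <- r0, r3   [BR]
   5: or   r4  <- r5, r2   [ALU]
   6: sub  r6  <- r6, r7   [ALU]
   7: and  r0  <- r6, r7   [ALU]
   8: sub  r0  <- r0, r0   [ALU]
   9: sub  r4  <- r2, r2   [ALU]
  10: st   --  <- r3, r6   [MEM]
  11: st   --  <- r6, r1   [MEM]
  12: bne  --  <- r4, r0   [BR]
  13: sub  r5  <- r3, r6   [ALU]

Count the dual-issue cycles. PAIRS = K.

t=0 i0:mul.MUL ; no-port MUL/BR
t=1 i1/i2:beq.BR st.MEM ; pair
t=2 i3/i4:or.ALU beq.BR ; pair
t=3 i5/i6:or.ALU sub.ALU ; pair
t=4 i7:and.ALU ; RAW+WAW r0
t=5 i8/i9:sub.ALU sub.ALU ; pair
t=6 i10:st.MEM ; no-port MEM/MEM
t=7 i11/i12:st.MEM bne.BR ; pair
t=8 i13:sub.ALU ; tail

PAIRS = 5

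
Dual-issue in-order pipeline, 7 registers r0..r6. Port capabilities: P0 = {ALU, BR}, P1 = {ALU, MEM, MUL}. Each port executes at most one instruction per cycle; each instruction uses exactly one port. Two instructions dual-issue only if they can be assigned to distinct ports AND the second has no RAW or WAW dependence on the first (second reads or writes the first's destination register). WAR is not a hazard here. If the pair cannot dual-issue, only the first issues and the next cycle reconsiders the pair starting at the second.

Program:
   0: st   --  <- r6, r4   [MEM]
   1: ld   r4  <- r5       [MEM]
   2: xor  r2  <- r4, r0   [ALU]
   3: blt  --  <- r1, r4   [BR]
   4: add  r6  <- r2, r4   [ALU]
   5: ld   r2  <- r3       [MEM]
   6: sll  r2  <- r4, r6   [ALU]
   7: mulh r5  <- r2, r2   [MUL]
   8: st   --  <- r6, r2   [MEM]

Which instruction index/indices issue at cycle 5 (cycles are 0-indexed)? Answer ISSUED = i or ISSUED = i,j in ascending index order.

ISSUED = 7

#0 head=0: st i0 no-port MEM/MEM
#1 head=1: ld i1 RAW r4
#2 head=2: xor;blt i2+i3 dual
#3 head=4: add;ld i4+i5 dual
#4 head=6: sll i6 RAW r2
#5 head=7: mulh i7 no-port MUL/MEM
#6 head=8: st i8 tail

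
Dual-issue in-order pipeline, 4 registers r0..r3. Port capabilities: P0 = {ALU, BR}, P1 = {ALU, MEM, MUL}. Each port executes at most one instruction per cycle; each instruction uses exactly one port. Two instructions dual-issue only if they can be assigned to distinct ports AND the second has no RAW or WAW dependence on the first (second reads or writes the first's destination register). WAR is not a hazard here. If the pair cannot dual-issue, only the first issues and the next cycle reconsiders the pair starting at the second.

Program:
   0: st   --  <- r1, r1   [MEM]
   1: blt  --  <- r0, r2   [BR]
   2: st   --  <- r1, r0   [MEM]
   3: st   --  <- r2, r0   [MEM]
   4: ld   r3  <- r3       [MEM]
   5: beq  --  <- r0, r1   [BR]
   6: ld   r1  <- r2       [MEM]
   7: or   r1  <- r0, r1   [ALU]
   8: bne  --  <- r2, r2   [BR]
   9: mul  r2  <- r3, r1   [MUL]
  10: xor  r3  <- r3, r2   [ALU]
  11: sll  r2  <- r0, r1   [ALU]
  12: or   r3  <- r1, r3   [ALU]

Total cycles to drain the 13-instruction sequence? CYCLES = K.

CYCLES = 9

0. st/blt @i0+i1  | dual
1. st @i2  | no-port MEM/MEM
2. st @i3  | no-port MEM/MEM
3. ld/beq @i4+i5  | dual
4. ld @i6  | RAW+WAW r1
5. or/bne @i7+i8  | dual
6. mul @i9  | RAW r2
7. xor/sll @i10+i11  | dual
8. or @i12  | tail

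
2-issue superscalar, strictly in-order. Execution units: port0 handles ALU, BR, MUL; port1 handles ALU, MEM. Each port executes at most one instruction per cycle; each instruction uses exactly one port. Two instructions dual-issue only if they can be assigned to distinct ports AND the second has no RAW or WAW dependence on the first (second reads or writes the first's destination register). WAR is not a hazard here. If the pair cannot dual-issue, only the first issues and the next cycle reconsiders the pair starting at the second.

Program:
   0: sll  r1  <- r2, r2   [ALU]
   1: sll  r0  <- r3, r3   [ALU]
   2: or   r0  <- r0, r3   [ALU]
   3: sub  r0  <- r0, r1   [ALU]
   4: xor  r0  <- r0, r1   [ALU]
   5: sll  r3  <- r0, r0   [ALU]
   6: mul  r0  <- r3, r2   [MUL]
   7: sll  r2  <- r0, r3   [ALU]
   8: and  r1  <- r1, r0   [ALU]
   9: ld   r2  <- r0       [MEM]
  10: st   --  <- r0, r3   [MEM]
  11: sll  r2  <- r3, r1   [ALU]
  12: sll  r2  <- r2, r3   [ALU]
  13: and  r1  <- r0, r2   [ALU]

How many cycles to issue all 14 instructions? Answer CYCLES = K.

CYCLES = 11

#0 head=0: sll.ALU sll.ALU i0,i1 pair
#1 head=2: or.ALU i2 RAW+WAW r0
#2 head=3: sub.ALU i3 RAW+WAW r0
#3 head=4: xor.ALU i4 RAW r0
#4 head=5: sll.ALU i5 RAW r3
#5 head=6: mul.MUL i6 RAW r0
#6 head=7: sll.ALU and.ALU i7,i8 pair
#7 head=9: ld.MEM i9 no-port MEM/MEM
#8 head=10: st.MEM sll.ALU i10,i11 pair
#9 head=12: sll.ALU i12 RAW r2
#10 head=13: and.ALU i13 tail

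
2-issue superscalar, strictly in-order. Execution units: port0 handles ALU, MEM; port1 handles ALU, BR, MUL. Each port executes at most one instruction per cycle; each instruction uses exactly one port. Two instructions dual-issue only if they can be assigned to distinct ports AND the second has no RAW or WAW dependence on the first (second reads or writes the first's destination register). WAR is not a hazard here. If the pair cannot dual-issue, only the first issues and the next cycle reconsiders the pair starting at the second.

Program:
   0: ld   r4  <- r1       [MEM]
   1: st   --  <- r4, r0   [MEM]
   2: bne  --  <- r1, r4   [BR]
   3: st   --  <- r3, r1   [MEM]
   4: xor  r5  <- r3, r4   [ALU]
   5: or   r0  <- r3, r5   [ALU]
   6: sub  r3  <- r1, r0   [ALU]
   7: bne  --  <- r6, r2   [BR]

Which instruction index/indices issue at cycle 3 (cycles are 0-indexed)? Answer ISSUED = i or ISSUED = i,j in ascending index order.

ISSUED = 5

  cy0 -> i0 (ld.MEM) no-port MEM/MEM
  cy1 -> i1&i2 (st.MEM bne.BR) dual
  cy2 -> i3&i4 (st.MEM xor.ALU) dual
  cy3 -> i5 (or.ALU) RAW r0
  cy4 -> i6&i7 (sub.ALU bne.BR) dual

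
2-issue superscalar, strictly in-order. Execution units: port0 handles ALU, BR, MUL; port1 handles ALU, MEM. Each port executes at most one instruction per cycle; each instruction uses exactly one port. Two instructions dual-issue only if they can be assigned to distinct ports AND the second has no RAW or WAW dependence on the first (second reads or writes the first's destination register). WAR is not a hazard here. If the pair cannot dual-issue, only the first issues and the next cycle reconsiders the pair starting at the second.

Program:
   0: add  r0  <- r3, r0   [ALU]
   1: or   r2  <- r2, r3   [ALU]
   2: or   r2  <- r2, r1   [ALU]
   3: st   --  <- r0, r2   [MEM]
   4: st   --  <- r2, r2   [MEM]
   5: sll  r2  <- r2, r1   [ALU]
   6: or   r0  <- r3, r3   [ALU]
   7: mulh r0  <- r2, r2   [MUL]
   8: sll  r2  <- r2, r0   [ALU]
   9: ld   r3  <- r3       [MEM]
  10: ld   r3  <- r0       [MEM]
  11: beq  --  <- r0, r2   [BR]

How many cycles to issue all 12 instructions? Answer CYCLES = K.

#0 head=0: add;or i0/i1 2-wide
#1 head=2: or i2 RAW r2
#2 head=3: st i3 no-port MEM/MEM
#3 head=4: st;sll i4/i5 2-wide
#4 head=6: or i6 WAW r0
#5 head=7: mulh i7 RAW r0
#6 head=8: sll;ld i8/i9 2-wide
#7 head=10: ld;beq i10/i11 2-wide

CYCLES = 8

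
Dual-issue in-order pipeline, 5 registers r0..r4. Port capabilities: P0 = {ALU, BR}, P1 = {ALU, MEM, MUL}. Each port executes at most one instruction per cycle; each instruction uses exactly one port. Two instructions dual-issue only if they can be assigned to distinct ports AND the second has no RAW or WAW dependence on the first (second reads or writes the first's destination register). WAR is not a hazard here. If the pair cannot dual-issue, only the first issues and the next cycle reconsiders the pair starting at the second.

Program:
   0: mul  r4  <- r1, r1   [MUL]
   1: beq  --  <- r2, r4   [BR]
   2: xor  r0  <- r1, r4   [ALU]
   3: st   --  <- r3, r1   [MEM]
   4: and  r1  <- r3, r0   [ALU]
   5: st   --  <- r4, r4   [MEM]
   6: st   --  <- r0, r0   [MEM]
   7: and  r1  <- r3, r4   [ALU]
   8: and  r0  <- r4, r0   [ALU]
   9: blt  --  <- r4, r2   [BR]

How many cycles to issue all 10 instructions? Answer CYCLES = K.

CYCLES = 6

0. mul @i0  | RAW r4
1. beq;xor @i1&i2  | dual
2. st;and @i3&i4  | dual
3. st @i5  | no-port MEM/MEM
4. st;and @i6&i7  | dual
5. and;blt @i8&i9  | dual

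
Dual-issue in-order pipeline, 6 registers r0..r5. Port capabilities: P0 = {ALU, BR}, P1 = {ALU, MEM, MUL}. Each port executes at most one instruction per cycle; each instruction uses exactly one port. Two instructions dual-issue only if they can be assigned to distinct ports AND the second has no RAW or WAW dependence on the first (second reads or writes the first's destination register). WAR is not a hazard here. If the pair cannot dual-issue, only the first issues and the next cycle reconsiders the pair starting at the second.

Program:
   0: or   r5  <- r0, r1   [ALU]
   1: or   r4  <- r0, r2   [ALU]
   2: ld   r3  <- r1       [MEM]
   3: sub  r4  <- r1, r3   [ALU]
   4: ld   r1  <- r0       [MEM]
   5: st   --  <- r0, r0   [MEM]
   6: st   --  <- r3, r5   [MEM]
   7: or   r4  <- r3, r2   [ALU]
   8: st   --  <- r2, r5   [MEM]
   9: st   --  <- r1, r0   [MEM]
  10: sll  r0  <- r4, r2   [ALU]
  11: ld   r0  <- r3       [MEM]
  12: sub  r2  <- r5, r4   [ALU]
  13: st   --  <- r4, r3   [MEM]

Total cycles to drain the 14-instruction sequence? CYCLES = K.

0. or.ALU or.ALU @i0/i1  | dual
1. ld.MEM @i2  | RAW r3
2. sub.ALU ld.MEM @i3/i4  | dual
3. st.MEM @i5  | no-port MEM/MEM
4. st.MEM or.ALU @i6/i7  | dual
5. st.MEM @i8  | no-port MEM/MEM
6. st.MEM sll.ALU @i9/i10  | dual
7. ld.MEM sub.ALU @i11/i12  | dual
8. st.MEM @i13  | tail

CYCLES = 9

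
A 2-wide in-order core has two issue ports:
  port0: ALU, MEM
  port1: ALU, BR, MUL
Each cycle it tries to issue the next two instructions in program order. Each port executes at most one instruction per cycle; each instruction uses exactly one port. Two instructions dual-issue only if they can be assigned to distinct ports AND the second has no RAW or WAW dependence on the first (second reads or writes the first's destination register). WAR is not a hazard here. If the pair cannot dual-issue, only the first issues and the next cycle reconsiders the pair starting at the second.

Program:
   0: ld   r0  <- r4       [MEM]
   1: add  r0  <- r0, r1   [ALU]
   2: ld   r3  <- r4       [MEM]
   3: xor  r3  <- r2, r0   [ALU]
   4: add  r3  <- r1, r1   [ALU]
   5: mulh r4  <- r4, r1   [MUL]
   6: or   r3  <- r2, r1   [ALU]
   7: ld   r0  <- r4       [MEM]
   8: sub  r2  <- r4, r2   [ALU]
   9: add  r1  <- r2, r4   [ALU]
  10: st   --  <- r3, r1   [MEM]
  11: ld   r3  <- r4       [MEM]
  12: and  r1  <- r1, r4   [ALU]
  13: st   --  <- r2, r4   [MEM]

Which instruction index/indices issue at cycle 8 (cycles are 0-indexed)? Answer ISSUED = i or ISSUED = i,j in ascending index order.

ISSUED = 11,12

0. ld @i0  | RAW+WAW r0
1. add;ld @i1,i2  | dual
2. xor @i3  | WAW r3
3. add;mulh @i4,i5  | dual
4. or;ld @i6,i7  | dual
5. sub @i8  | RAW r2
6. add @i9  | RAW r1
7. st @i10  | no-port MEM/MEM
8. ld;and @i11,i12  | dual
9. st @i13  | tail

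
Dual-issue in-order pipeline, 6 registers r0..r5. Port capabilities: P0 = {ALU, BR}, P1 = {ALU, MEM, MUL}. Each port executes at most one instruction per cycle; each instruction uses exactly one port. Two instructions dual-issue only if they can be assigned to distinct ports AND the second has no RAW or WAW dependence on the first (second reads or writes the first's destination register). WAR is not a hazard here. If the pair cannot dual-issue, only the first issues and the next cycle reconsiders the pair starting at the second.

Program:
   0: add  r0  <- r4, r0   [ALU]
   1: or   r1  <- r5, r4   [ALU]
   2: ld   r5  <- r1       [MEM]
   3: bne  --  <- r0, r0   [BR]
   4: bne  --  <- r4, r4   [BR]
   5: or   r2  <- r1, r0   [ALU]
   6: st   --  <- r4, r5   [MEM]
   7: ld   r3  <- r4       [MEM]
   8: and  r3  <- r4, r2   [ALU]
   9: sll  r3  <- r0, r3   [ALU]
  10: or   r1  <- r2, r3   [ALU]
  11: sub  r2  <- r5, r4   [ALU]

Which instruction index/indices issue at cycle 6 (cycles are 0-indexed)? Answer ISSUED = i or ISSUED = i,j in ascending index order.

  cy0 -> i0&i1 (add.ALU or.ALU) 2-wide
  cy1 -> i2&i3 (ld.MEM bne.BR) 2-wide
  cy2 -> i4&i5 (bne.BR or.ALU) 2-wide
  cy3 -> i6 (st.MEM) no-port MEM/MEM
  cy4 -> i7 (ld.MEM) WAW r3
  cy5 -> i8 (and.ALU) RAW+WAW r3
  cy6 -> i9 (sll.ALU) RAW r3
  cy7 -> i10&i11 (or.ALU sub.ALU) 2-wide

ISSUED = 9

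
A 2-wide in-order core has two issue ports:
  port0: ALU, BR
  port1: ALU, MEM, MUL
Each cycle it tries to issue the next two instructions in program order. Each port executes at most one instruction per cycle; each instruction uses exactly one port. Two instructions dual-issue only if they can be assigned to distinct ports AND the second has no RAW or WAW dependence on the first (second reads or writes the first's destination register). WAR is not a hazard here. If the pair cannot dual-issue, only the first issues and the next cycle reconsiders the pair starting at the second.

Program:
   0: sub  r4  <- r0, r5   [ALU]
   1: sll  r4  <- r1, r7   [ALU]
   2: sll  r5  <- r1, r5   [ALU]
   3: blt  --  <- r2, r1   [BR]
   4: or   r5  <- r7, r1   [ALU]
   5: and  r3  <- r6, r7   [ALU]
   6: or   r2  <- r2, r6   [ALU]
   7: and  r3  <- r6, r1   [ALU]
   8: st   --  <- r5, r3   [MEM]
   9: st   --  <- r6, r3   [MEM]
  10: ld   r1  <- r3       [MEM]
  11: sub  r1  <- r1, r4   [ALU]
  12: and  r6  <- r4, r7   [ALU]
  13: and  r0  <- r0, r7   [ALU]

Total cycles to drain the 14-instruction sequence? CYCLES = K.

CYCLES = 10

  cy0 -> i0 (sub.ALU) WAW r4
  cy1 -> i1,i2 (sll.ALU/sll.ALU) pair
  cy2 -> i3,i4 (blt.BR/or.ALU) pair
  cy3 -> i5,i6 (and.ALU/or.ALU) pair
  cy4 -> i7 (and.ALU) RAW r3
  cy5 -> i8 (st.MEM) no-port MEM/MEM
  cy6 -> i9 (st.MEM) no-port MEM/MEM
  cy7 -> i10 (ld.MEM) RAW+WAW r1
  cy8 -> i11,i12 (sub.ALU/and.ALU) pair
  cy9 -> i13 (and.ALU) tail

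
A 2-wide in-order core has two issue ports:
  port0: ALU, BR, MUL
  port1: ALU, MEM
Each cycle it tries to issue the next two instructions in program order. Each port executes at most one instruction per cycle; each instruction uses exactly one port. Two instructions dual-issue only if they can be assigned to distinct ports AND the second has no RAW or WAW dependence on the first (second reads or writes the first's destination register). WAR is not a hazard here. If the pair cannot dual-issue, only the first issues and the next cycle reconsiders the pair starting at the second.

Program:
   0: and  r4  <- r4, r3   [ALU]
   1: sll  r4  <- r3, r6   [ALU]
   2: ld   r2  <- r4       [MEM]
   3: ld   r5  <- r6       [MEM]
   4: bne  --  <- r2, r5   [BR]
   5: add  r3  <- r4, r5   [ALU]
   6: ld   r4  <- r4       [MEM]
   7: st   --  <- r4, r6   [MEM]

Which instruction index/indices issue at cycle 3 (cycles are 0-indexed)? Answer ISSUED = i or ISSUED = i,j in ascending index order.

0. and.ALU @i0  | WAW r4
1. sll.ALU @i1  | RAW r4
2. ld.MEM @i2  | no-port MEM/MEM
3. ld.MEM @i3  | RAW r5
4. bne.BR+add.ALU @i4+i5  | 2-wide
5. ld.MEM @i6  | no-port MEM/MEM
6. st.MEM @i7  | tail

ISSUED = 3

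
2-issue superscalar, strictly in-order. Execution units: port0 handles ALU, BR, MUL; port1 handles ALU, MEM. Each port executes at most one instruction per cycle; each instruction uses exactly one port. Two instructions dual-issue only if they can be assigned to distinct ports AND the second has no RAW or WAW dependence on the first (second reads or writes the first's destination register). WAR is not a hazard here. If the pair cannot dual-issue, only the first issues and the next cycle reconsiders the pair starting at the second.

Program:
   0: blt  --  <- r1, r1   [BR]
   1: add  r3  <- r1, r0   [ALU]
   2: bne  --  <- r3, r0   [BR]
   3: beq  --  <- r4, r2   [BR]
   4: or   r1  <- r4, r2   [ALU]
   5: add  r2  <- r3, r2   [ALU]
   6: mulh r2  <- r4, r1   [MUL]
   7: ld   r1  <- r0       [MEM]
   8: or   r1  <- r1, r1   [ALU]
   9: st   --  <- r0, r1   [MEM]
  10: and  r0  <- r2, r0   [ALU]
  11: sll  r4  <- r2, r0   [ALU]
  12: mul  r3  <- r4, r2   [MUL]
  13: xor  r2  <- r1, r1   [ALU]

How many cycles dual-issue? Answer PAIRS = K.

PAIRS = 5

  cy0 -> i0/i1 (blt.BR;add.ALU) dual
  cy1 -> i2 (bne.BR) no-port BR/BR
  cy2 -> i3/i4 (beq.BR;or.ALU) dual
  cy3 -> i5 (add.ALU) WAW r2
  cy4 -> i6/i7 (mulh.MUL;ld.MEM) dual
  cy5 -> i8 (or.ALU) RAW r1
  cy6 -> i9/i10 (st.MEM;and.ALU) dual
  cy7 -> i11 (sll.ALU) RAW r4
  cy8 -> i12/i13 (mul.MUL;xor.ALU) dual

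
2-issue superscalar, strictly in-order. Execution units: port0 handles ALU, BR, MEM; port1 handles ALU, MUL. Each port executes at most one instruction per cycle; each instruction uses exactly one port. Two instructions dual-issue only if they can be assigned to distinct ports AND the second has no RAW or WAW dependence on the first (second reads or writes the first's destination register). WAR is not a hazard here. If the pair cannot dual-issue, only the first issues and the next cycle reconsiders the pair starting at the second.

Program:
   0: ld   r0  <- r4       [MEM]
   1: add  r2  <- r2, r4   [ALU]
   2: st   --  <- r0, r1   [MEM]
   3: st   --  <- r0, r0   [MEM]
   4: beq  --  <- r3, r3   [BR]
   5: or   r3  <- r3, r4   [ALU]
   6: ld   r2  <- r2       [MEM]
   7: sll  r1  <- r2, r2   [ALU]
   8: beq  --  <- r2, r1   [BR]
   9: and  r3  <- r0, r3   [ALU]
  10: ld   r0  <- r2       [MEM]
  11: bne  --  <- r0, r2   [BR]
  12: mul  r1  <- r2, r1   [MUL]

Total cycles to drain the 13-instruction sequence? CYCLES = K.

0. ld.MEM+add.ALU @i0&i1  | dual
1. st.MEM @i2  | no-port MEM/MEM
2. st.MEM @i3  | no-port MEM/BR
3. beq.BR+or.ALU @i4&i5  | dual
4. ld.MEM @i6  | RAW r2
5. sll.ALU @i7  | RAW r1
6. beq.BR+and.ALU @i8&i9  | dual
7. ld.MEM @i10  | no-port MEM/BR
8. bne.BR+mul.MUL @i11&i12  | dual

CYCLES = 9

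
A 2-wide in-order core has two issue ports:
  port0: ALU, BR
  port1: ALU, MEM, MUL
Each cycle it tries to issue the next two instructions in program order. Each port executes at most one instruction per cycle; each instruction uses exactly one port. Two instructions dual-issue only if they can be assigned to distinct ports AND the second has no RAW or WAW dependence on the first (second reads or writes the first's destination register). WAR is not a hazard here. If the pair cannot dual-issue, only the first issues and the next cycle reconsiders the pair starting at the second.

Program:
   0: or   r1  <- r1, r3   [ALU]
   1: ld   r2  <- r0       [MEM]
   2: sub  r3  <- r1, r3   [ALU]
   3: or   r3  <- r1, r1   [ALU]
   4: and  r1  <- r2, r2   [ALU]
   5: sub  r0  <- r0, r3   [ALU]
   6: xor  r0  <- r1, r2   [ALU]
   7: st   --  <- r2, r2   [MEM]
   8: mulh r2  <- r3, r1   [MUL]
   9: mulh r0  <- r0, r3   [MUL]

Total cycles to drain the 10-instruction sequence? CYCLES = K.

CYCLES = 7

[0] i0+i1  or/ld  -- dual
[1] i2  sub  -- WAW r3
[2] i3+i4  or/and  -- dual
[3] i5  sub  -- WAW r0
[4] i6+i7  xor/st  -- dual
[5] i8  mulh  -- no-port MUL/MUL
[6] i9  mulh  -- tail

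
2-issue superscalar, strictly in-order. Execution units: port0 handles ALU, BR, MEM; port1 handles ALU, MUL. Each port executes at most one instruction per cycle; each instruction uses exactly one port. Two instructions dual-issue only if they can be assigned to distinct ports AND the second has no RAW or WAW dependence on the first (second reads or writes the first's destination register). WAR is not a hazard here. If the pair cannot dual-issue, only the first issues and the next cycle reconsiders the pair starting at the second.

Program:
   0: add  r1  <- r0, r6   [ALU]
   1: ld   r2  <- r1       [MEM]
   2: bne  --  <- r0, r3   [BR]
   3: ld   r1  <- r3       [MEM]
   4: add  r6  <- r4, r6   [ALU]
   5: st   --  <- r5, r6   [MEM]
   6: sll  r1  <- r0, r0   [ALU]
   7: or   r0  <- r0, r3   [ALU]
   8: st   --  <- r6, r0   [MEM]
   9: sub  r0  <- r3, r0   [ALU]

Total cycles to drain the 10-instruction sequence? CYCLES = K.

CYCLES = 7

0. add.ALU @i0  | RAW r1
1. ld.MEM @i1  | no-port MEM/BR
2. bne.BR @i2  | no-port BR/MEM
3. ld.MEM add.ALU @i3,i4  | 2-wide
4. st.MEM sll.ALU @i5,i6  | 2-wide
5. or.ALU @i7  | RAW r0
6. st.MEM sub.ALU @i8,i9  | 2-wide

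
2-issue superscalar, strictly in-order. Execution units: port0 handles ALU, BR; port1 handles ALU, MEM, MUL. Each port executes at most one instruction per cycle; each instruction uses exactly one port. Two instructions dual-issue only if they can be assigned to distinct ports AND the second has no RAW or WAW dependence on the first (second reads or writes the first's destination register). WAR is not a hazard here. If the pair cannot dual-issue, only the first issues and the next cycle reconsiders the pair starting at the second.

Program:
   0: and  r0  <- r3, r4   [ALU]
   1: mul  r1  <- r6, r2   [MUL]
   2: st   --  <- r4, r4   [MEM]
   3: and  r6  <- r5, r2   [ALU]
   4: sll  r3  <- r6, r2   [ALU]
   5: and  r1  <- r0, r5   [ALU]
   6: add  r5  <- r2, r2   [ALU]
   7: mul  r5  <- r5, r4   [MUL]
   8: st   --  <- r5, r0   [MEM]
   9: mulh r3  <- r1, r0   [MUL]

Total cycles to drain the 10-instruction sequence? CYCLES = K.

CYCLES = 7

c0: i0/i1 and.ALU/mul.MUL  2-wide
c1: i2/i3 st.MEM/and.ALU  2-wide
c2: i4/i5 sll.ALU/and.ALU  2-wide
c3: i6 add.ALU  RAW+WAW r5
c4: i7 mul.MUL  no-port MUL/MEM
c5: i8 st.MEM  no-port MEM/MUL
c6: i9 mulh.MUL  tail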